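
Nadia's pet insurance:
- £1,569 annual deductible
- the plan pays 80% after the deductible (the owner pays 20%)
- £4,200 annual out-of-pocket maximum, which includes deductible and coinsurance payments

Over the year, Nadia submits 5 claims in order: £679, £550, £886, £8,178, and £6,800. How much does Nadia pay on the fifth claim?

£886.20

Claim 1 (£679): entire amount goes to the deductible. Cost to owner: £679. OOP to date £679.
Claim 2 (£550): entire amount goes to the deductible. Owner owes £550 (running OOP £1,229).
Claim 3 (£886): £340 finishes the deductible; £546 goes to coinsurance; 20% of £546 = £109.20. Cost to owner: £449.20. OOP to date £1,678.20.
Claim 4 (£8,178): deductible met; 20% of £8,178 = £1,635.60. Owner owes £1,635.60 (running OOP £3,313.80).
Claim 5 (£6,800): 20% coinsurance on £6,800 = £1,360. That would push OOP to £4,673.80, over the £4,200 cap, so owner pays £4,200 − £3,313.80 = £886.20.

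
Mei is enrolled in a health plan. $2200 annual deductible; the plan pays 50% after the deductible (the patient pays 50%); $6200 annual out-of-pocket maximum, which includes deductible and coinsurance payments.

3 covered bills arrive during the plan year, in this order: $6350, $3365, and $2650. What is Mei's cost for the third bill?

#1 ($6350): deductible takes $2200, $4150 remains; 50% of $4150 = $2075. Patient owes $4275 (running OOP $4275).
#2 ($3365): 50% coinsurance on $3365 = $1682.50. Patient owes $1682.50 (running OOP $5957.50).
#3 ($2650): 50% coinsurance on $2650 = $1325. Adding that to $5957.50 gives $7282.50, past the $6200 cap; patient pays only $6200 − $5957.50 = $242.50.

$242.50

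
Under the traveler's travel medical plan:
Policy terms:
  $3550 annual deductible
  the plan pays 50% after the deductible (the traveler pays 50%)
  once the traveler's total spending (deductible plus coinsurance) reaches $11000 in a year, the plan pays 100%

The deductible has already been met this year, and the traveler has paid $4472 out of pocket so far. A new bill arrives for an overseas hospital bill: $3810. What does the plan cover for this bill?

With the deductible met, the entire $3810 is subject to coinsurance.
Traveler's 50% share of $3810 is $1905.
Cumulative spending $4472 + $1905 = $6377 stays under the $11000 maximum.
The insurer covers the remainder: $3810 − $1905 = $1905.

$1905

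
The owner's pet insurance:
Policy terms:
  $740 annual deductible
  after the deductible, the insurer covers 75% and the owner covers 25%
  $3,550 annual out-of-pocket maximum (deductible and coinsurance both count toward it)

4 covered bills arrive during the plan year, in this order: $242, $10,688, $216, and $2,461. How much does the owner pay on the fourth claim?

$208.50

Bill 1, $242: fully absorbed by the deductible. Owner owes $242 (running OOP $242).
Bill 2, $10,688: $498 finishes the deductible; $10,190 goes to coinsurance; coinsurance $10,190 × 25% = $2,547.50. Cost to owner: $3,045.50. OOP to date $3,287.50.
Bill 3, $216: 25% coinsurance on $216 = $54. Owner pays $54; OOP now $3,341.50.
Bill 4, $2,461: deductible met; 25% of $2,461 = $615.25. Adding that to $3,341.50 gives $3,956.75, past the $3,550 cap; owner pays only $3,550 − $3,341.50 = $208.50.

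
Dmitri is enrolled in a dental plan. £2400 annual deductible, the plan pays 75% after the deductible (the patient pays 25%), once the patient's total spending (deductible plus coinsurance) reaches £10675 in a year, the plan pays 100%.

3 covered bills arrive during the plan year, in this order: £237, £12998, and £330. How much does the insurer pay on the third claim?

£247.50

#1 (£237): all of it applies to the deductible. Patient owes £237 (running OOP £237). Plan pays £237 − £237 = £0.
#2 (£12998): deductible takes £2163, £10835 remains; 25% of £10835 = £2708.75. Patient pays £4871.75; OOP now £5108.75. Plan pays £12998 − £4871.75 = £8126.25.
#3 (£330): deductible already satisfied, so patient's share is 25% × £330 = £82.50. Patient pays £82.50; OOP now £5191.25. Insurer: £330 − £82.50 = £247.50.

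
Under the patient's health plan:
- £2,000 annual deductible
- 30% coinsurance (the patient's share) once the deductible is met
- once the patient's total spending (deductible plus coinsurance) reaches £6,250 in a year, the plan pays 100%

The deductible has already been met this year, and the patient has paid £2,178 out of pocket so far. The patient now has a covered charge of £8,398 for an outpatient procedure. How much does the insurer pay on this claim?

£5,878.60

With the deductible met, the entire £8,398 is subject to coinsurance.
Patient's 30% share of £8,398 is £2,519.40.
Year-to-date out-of-pocket becomes £2,178 + £2,519.40 = £4,697.40, still under the £6,250 maximum, so no cap applies.
The plan picks up £8,398 − £2,519.40 = £5,878.60.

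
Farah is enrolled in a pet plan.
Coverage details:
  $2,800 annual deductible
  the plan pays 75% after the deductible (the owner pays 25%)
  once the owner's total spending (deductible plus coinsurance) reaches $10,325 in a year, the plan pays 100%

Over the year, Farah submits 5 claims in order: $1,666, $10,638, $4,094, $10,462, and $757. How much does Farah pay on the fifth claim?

Claim 1 — $1,666: all of it applies to the deductible. Owner owes $1,666 (running OOP $1,666).
Claim 2 — $10,638: $1,134 to deductible, leaving $9,504; owner's 25% is $2,376. Owner pays $3,510; OOP now $5,176.
Claim 3 — $4,094: deductible already satisfied, so owner's share is 25% × $4,094 = $1,023.50. Owner owes $1,023.50 (running OOP $6,199.50).
Claim 4 — $10,462: deductible already satisfied, so owner's share is 25% × $10,462 = $2,615.50. Owner owes $2,615.50 (running OOP $8,815).
Claim 5 — $757: deductible met; 25% of $757 = $189.25. Owner owes $189.25 (running OOP $9,004.25).

$189.25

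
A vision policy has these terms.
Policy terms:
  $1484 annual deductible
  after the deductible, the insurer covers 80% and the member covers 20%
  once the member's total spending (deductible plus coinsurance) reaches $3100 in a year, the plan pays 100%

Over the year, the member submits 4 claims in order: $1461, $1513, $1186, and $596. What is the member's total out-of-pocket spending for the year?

#1 ($1461): entire amount goes to the deductible. Member pays $1461; OOP now $1461.
#2 ($1513): $23 finishes the deductible; $1490 goes to coinsurance; member's 20% is $298. Cost to member: $321. OOP to date $1782.
#3 ($1186): deductible already satisfied, so member's share is 20% × $1186 = $237.20. Member owes $237.20 (running OOP $2019.20).
#4 ($596): deductible met; 20% of $596 = $119.20. Member owes $119.20 (running OOP $2138.40).
Total paid by the member: $1461 + $321 + $237.20 + $119.20 = $2138.40.

$2138.40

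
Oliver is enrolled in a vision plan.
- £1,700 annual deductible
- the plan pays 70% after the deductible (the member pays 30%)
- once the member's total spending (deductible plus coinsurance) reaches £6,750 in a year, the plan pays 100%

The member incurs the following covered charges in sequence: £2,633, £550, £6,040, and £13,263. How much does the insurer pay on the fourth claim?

£10,469.90

Claim 1 (£2,633): deductible takes £1,700, £933 remains; member's 30% is £279.90. Member owes £1,979.90 (running OOP £1,979.90). Insurer: £2,633 − £1,979.90 = £653.10.
Claim 2 (£550): deductible met; 30% of £550 = £165. Member pays £165; OOP now £2,144.90. Plan pays £550 − £165 = £385.
Claim 3 (£6,040): deductible met; 30% of £6,040 = £1,812. Member pays £1,812; OOP now £3,956.90. Plan pays £6,040 − £1,812 = £4,228.
Claim 4 (£13,263): deductible already satisfied, so member's share is 30% × £13,263 = £3,978.90. That would push OOP to £7,935.80, over the £6,750 cap, so member pays £6,750 − £3,956.90 = £2,793.10. Insurer: £13,263 − £2,793.10 = £10,469.90.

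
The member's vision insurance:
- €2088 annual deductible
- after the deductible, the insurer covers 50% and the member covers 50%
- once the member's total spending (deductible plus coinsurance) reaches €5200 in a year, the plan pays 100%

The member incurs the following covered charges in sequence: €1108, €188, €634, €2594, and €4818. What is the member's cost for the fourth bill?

Claim 1 — €1108: all of it applies to the deductible. Member pays €1108; OOP now €1108.
Claim 2 — €188: entire amount goes to the deductible. Member pays €188; OOP now €1296.
Claim 3 — €634: all of it applies to the deductible. Member owes €634 (running OOP €1930).
Claim 4 — €2594: deductible takes €158, €2436 remains; coinsurance €2436 × 50% = €1218. Member owes €1376 (running OOP €3306).

€1376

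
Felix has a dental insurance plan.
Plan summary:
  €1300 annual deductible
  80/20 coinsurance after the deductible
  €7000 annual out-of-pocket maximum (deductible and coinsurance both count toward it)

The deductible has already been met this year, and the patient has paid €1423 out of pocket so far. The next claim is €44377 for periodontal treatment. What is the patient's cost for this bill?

With the deductible met, the entire €44377 is subject to coinsurance.
Patient's 20% share of €44377 is €8875.40.
Adding €8875.40 to the €1423 already spent would give €10298.40, which exceeds the €7000 cap; the patient pays just €7000 − €1423 = €5577.

€5577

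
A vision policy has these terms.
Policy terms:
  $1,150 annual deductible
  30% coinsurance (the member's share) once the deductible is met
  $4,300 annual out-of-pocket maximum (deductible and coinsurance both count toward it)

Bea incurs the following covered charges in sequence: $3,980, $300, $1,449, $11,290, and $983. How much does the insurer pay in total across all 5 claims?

$13,702

Claim 1 — $3,980: $1,150 to deductible, leaving $2,830; member's 30% is $849. Cost to member: $1,999. OOP to date $1,999. Plan pays $3,980 − $1,999 = $1,981.
Claim 2 — $300: deductible already satisfied, so member's share is 30% × $300 = $90. Cost to member: $90. OOP to date $2,089. Plan pays $300 − $90 = $210.
Claim 3 — $1,449: deductible met; 30% of $1,449 = $434.70. Cost to member: $434.70. OOP to date $2,523.70. Insurer: $1,449 − $434.70 = $1,014.30.
Claim 4 — $11,290: deductible met; 30% of $11,290 = $3,387. That would push OOP to $5,910.70, over the $4,300 cap, so member pays $4,300 − $2,523.70 = $1,776.30. Plan pays $11,290 − $1,776.30 = $9,513.70.
Claim 5 — $983: deductible already satisfied, so member's share is 30% × $983 = $294.90. That would push OOP to $4,594.90, over the $4,300 cap, so member pays $4,300 − $4,300 = $0. Insurer: $983 − $0 = $983.
Insurer total: $1,981 + $210 + $1,014.30 + $9,513.70 + $983 = $13,702.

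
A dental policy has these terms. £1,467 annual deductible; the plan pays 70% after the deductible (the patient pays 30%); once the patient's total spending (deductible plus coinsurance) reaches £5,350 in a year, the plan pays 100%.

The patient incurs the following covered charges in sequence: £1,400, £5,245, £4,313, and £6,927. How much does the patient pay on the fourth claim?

£1,035.70

#1 (£1,400): all of it applies to the deductible. Patient owes £1,400 (running OOP £1,400).
#2 (£5,245): deductible takes £67, £5,178 remains; coinsurance £5,178 × 30% = £1,553.40. Cost to patient: £1,620.40. OOP to date £3,020.40.
#3 (£4,313): deductible already satisfied, so patient's share is 30% × £4,313 = £1,293.90. Patient owes £1,293.90 (running OOP £4,314.30).
#4 (£6,927): deductible already satisfied, so patient's share is 30% × £6,927 = £2,078.10. OOP would hit £6,392.40 > £5,350, so the cap limits the patient to £5,350 − £4,314.30 = £1,035.70.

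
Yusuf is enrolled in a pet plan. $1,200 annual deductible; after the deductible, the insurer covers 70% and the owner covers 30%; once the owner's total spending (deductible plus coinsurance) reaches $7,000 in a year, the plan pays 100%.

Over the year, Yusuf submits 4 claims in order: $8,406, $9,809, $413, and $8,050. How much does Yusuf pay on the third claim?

$123.90

Bill 1, $8,406: $1,200 finishes the deductible; $7,206 goes to coinsurance; 30% of $7,206 = $2,161.80. Owner owes $3,361.80 (running OOP $3,361.80).
Bill 2, $9,809: deductible met; 30% of $9,809 = $2,942.70. Owner pays $2,942.70; OOP now $6,304.50.
Bill 3, $413: deductible already satisfied, so owner's share is 30% × $413 = $123.90. Cost to owner: $123.90. OOP to date $6,428.40.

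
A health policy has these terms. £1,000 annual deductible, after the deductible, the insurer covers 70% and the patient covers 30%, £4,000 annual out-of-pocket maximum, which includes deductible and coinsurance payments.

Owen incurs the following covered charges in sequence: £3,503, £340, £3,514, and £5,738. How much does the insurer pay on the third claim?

Claim 1 (£3,503): £1,000 to deductible, leaving £2,503; patient's 30% is £750.90. Patient owes £1,750.90 (running OOP £1,750.90). Insurer: £3,503 − £1,750.90 = £1,752.10.
Claim 2 (£340): 30% coinsurance on £340 = £102. Cost to patient: £102. OOP to date £1,852.90. Plan pays £340 − £102 = £238.
Claim 3 (£3,514): deductible met; 30% of £3,514 = £1,054.20. Cost to patient: £1,054.20. OOP to date £2,907.10. Plan pays £3,514 − £1,054.20 = £2,459.80.

£2,459.80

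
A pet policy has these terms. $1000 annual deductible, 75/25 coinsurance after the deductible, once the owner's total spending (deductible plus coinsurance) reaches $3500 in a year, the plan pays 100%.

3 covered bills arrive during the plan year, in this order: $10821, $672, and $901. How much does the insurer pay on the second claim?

$627.25

Claim 1 ($10821): deductible takes $1000, $9821 remains; owner's 25% is $2455.25. Owner owes $3455.25 (running OOP $3455.25). Insurer: $10821 − $3455.25 = $7365.75.
Claim 2 ($672): 25% coinsurance on $672 = $168. OOP would hit $3623.25 > $3500, so the cap limits the owner to $3500 − $3455.25 = $44.75. Plan pays $672 − $44.75 = $627.25.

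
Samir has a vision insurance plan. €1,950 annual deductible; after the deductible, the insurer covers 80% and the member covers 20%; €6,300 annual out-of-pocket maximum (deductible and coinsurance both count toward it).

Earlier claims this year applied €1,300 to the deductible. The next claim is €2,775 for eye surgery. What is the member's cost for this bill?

€1,075

Remaining deductible: €1,950 − €1,300 = €650.
After the €650 deductible portion, €2,775 − €650 = €2,125 is subject to coinsurance.
20% of €2,125 = €425 falls to the member.
That puts the member's cost at €650 + €425 = €1,075 before any cap.
Year-to-date out-of-pocket becomes €1,300 + €1,075 = €2,375, still under the €6,300 maximum, so no cap applies.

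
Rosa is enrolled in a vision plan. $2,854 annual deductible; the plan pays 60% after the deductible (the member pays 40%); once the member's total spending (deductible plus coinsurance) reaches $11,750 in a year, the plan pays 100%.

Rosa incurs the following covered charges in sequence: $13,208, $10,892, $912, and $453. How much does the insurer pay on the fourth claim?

$420.20

Bill 1, $13,208: $2,854 to deductible, leaving $10,354; member's 40% is $4,141.60. Member owes $6,995.60 (running OOP $6,995.60). Insurer: $13,208 − $6,995.60 = $6,212.40.
Bill 2, $10,892: deductible already satisfied, so member's share is 40% × $10,892 = $4,356.80. Member owes $4,356.80 (running OOP $11,352.40). Insurer: $10,892 − $4,356.80 = $6,535.20.
Bill 3, $912: deductible met; 40% of $912 = $364.80. Cost to member: $364.80. OOP to date $11,717.20. Plan pays $912 − $364.80 = $547.20.
Bill 4, $453: deductible met; 40% of $453 = $181.20. That would push OOP to $11,898.40, over the $11,750 cap, so member pays $11,750 − $11,717.20 = $32.80. Insurer: $453 − $32.80 = $420.20.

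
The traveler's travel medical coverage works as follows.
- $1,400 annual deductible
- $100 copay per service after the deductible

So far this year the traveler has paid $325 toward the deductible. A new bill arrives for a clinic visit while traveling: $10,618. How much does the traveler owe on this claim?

$1,175

Deductible still to meet: $1,400 − $325 = $1,075.
After the $1,075 deductible portion, $10,618 − $1,075 = $9,543 is subject to the copay.
Copay on this service: $100.
Traveler responsibility: $1,075 + $100 = $1,175.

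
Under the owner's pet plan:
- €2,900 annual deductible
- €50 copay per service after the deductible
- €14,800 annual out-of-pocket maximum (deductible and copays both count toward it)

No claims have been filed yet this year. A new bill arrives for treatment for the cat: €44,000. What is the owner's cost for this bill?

Deductible not yet touched, so the first €2,900 of the bill goes to the deductible.
The remaining €41,100 (= €44,000 − €2,900) moves to the copay.
Copay on this service: €50.
So the owner owes €2,900 + €50 = €2,950 before any cap.
Year-to-date out-of-pocket becomes €0 + €2,950 = €2,950, still under the €14,800 maximum, so no cap applies.

€2,950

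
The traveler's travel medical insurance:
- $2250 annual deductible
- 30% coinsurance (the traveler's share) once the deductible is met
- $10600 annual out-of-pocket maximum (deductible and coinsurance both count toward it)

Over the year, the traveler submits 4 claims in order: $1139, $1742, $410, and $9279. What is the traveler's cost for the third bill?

$123

Bill 1, $1139: all of it applies to the deductible. Cost to traveler: $1139. OOP to date $1139.
Bill 2, $1742: deductible takes $1111, $631 remains; traveler's 30% is $189.30. Traveler owes $1300.30 (running OOP $2439.30).
Bill 3, $410: deductible already satisfied, so traveler's share is 30% × $410 = $123. Traveler owes $123 (running OOP $2562.30).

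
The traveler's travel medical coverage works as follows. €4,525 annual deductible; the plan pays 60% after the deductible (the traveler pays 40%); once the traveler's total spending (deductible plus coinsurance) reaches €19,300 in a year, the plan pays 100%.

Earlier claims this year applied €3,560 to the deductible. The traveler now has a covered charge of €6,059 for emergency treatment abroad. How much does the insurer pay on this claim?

€3,056.40

€3,560 of the €4,525 deductible is already met, leaving €965.
The remaining €5,094 (= €6,059 − €965) moves to coinsurance.
Coinsurance: €5,094 × 40% = €2,037.60.
That puts the traveler's cost at €965 + €2,037.60 = €3,002.60 before any cap.
Total out-of-pocket so far would be €3,560 + €3,002.60 = €6,562.60, below the €19,300 cap — no reduction.
Insurer pays the balance: €6,059 − €3,002.60 = €3,056.40.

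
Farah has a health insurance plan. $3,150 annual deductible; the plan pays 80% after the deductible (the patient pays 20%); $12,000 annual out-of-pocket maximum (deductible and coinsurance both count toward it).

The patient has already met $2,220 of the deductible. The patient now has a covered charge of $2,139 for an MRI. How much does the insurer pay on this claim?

Deductible still to meet: $3,150 − $2,220 = $930.
The remaining $1,209 (= $2,139 − $930) moves to coinsurance.
Patient's 20% share of $1,209 is $241.80.
Patient responsibility before any cap: $930 + $241.80 = $1,171.80.
Year-to-date out-of-pocket becomes $2,220 + $1,171.80 = $3,391.80, still under the $12,000 maximum, so no cap applies.
The insurer covers the remainder: $2,139 − $1,171.80 = $967.20.

$967.20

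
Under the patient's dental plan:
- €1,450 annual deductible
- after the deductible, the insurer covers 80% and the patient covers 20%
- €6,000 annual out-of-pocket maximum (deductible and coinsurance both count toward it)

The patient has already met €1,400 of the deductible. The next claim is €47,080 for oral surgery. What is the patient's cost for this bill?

€4,600

Deductible still to meet: €1,450 − €1,400 = €50.
That leaves €47,080 − €50 = €47,030 for coinsurance.
Patient's 20% share of €47,030 is €9,406.
So the patient owes €50 + €9,406 = €9,456 before any cap.
Adding €9,456 to the €1,400 already spent would give €10,856, which exceeds the €6,000 cap; the patient pays just €6,000 − €1,400 = €4,600.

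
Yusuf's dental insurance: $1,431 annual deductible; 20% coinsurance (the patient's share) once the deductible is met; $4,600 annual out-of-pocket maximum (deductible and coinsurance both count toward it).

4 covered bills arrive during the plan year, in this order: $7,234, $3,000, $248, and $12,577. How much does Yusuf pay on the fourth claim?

Bill 1, $7,234: $1,431 finishes the deductible; $5,803 goes to coinsurance; 20% of $5,803 = $1,160.60. Patient owes $2,591.60 (running OOP $2,591.60).
Bill 2, $3,000: 20% coinsurance on $3,000 = $600. Cost to patient: $600. OOP to date $3,191.60.
Bill 3, $248: 20% coinsurance on $248 = $49.60. Patient pays $49.60; OOP now $3,241.20.
Bill 4, $12,577: 20% coinsurance on $12,577 = $2,515.40. OOP would hit $5,756.60 > $4,600, so the cap limits the patient to $4,600 − $3,241.20 = $1,358.80.

$1,358.80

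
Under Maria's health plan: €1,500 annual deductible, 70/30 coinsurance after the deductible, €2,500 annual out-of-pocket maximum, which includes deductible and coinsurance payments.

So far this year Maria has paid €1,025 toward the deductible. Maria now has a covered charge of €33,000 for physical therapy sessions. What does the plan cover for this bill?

€31,525

Deductible still to meet: €1,500 − €1,025 = €475.
After the €475 deductible portion, €33,000 − €475 = €32,525 is subject to coinsurance.
30% of €32,525 = €9,757.50 falls to the patient.
So the patient owes €475 + €9,757.50 = €10,232.50 before any cap.
Year-to-date out-of-pocket would reach €1,025 + €10,232.50 = €11,257.50, above the €2,500 maximum, so the patient pays only €2,500 − €1,025 = €1,475.
The plan picks up €33,000 − €1,475 = €31,525.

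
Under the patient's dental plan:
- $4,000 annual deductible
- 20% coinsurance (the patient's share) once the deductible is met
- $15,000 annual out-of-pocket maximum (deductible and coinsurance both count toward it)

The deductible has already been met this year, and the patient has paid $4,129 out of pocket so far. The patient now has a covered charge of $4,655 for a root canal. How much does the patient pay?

$931

With the deductible met, the entire $4,655 is subject to coinsurance.
Coinsurance: $4,655 × 20% = $931.
Year-to-date out-of-pocket becomes $4,129 + $931 = $5,060, still under the $15,000 maximum, so no cap applies.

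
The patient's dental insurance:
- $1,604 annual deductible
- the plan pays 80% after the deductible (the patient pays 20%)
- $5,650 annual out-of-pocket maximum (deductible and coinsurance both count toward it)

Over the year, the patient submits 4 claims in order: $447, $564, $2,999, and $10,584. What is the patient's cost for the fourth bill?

Claim 1 ($447): entire amount goes to the deductible. Patient pays $447; OOP now $447.
Claim 2 ($564): entire amount goes to the deductible. Patient pays $564; OOP now $1,011.
Claim 3 ($2,999): $593 to deductible, leaving $2,406; 20% of $2,406 = $481.20. Patient owes $1,074.20 (running OOP $2,085.20).
Claim 4 ($10,584): deductible met; 20% of $10,584 = $2,116.80. Cost to patient: $2,116.80. OOP to date $4,202.

$2,116.80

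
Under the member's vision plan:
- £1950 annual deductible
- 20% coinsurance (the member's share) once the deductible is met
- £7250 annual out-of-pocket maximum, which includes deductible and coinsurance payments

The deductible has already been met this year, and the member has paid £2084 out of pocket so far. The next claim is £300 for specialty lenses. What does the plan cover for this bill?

With the deductible met, the entire £300 is subject to coinsurance.
Coinsurance: £300 × 20% = £60.
Total out-of-pocket so far would be £2084 + £60 = £2144, below the £7250 cap — no reduction.
The plan picks up £300 − £60 = £240.

£240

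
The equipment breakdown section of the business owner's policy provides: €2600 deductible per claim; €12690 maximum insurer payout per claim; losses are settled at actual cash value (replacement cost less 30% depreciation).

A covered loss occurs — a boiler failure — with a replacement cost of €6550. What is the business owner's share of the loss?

€4565

Depreciate 30%: the covered value is €6550 × 0.7 = €4585.
Less the €2600 deductible: €4585 − €2600 = €1985.
€1985 ≤ €12690, so the limit doesn't bind; insurer pays €1985.
The business owner bears the rest of the original loss: €6550 − €1985 = €4565.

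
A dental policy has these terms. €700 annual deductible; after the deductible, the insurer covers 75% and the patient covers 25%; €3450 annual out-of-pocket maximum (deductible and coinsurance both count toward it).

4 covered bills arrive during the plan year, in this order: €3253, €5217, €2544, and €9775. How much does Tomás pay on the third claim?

€636

Claim 1 (€3253): deductible takes €700, €2553 remains; 25% of €2553 = €638.25. Patient owes €1338.25 (running OOP €1338.25).
Claim 2 (€5217): 25% coinsurance on €5217 = €1304.25. Patient pays €1304.25; OOP now €2642.50.
Claim 3 (€2544): deductible already satisfied, so patient's share is 25% × €2544 = €636. Patient pays €636; OOP now €3278.50.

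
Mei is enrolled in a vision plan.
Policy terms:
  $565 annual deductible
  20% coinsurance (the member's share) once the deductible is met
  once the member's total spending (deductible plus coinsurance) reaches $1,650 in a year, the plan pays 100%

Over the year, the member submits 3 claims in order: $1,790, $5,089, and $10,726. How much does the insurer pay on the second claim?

$4,249

#1 ($1,790): $565 finishes the deductible; $1,225 goes to coinsurance; 20% of $1,225 = $245. Cost to member: $810. OOP to date $810. Insurer: $1,790 − $810 = $980.
#2 ($5,089): deductible already satisfied, so member's share is 20% × $5,089 = $1,017.80. That would push OOP to $1,827.80, over the $1,650 cap, so member pays $1,650 − $810 = $840. Insurer: $5,089 − $840 = $4,249.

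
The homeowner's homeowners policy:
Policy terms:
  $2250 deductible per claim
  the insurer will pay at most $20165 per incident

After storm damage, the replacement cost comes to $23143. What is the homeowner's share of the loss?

$2978

Less the $2250 deductible: $23143 − $2250 = $20893.
$20893 exceeds the $20165 limit, so the insurer pays the limit: $20165.
Homeowner's share is the uncovered remainder: $23143 − $20165 = $2978.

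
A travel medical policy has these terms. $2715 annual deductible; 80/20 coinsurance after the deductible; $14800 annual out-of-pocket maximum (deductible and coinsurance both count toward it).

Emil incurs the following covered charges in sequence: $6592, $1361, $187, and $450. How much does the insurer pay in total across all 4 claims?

#1 ($6592): $2715 to deductible, leaving $3877; traveler's 20% is $775.40. Traveler pays $3490.40; OOP now $3490.40. Plan pays $6592 − $3490.40 = $3101.60.
#2 ($1361): deductible met; 20% of $1361 = $272.20. Cost to traveler: $272.20. OOP to date $3762.60. Plan pays $1361 − $272.20 = $1088.80.
#3 ($187): deductible met; 20% of $187 = $37.40. Traveler owes $37.40 (running OOP $3800). Plan pays $187 − $37.40 = $149.60.
#4 ($450): 20% coinsurance on $450 = $90. Traveler owes $90 (running OOP $3890). Insurer: $450 − $90 = $360.
Insurer total = bills − traveler's total = $8590 − $3890 = $4700.

$4700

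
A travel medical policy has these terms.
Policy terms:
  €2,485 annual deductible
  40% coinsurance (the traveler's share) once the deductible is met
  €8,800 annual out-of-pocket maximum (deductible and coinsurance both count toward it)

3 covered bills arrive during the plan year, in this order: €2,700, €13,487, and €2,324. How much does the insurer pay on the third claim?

€1,489.80

Claim 1 — €2,700: €2,485 finishes the deductible; €215 goes to coinsurance; coinsurance €215 × 40% = €86. Traveler pays €2,571; OOP now €2,571. Plan pays €2,700 − €2,571 = €129.
Claim 2 — €13,487: 40% coinsurance on €13,487 = €5,394.80. Traveler owes €5,394.80 (running OOP €7,965.80). Plan pays €13,487 − €5,394.80 = €8,092.20.
Claim 3 — €2,324: deductible already satisfied, so traveler's share is 40% × €2,324 = €929.60. OOP would hit €8,895.40 > €8,800, so the cap limits the traveler to €8,800 − €7,965.80 = €834.20. Insurer: €2,324 − €834.20 = €1,489.80.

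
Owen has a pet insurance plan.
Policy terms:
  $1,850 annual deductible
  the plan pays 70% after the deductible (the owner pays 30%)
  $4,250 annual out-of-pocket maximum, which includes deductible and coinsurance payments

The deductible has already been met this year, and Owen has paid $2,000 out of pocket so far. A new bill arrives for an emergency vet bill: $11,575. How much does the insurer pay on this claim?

With the deductible met, the entire $11,575 is subject to coinsurance.
Owner's 30% share of $11,575 is $3,472.50.
That would bring total out-of-pocket to $5,472.50, past the $4,250 cap. The owner is capped at $4,250 − $2,000 = $2,250 on this claim.
The insurer covers the remainder: $11,575 − $2,250 = $9,325.

$9,325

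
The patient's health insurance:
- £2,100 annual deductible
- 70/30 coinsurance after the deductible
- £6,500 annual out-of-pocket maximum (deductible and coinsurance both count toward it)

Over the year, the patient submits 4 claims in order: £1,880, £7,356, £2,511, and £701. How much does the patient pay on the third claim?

£753.30

Bill 1, £1,880: fully absorbed by the deductible. Cost to patient: £1,880. OOP to date £1,880.
Bill 2, £7,356: £220 finishes the deductible; £7,136 goes to coinsurance; coinsurance £7,136 × 30% = £2,140.80. Patient pays £2,360.80; OOP now £4,240.80.
Bill 3, £2,511: 30% coinsurance on £2,511 = £753.30. Patient owes £753.30 (running OOP £4,994.10).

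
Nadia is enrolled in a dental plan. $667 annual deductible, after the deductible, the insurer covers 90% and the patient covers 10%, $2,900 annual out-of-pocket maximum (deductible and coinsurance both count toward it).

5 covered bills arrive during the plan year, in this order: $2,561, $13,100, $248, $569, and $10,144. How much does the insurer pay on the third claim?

$223.20

Claim 1 — $2,561: $667 finishes the deductible; $1,894 goes to coinsurance; 10% of $1,894 = $189.40. Cost to patient: $856.40. OOP to date $856.40. Plan pays $2,561 − $856.40 = $1,704.60.
Claim 2 — $13,100: deductible met; 10% of $13,100 = $1,310. Patient pays $1,310; OOP now $2,166.40. Insurer: $13,100 − $1,310 = $11,790.
Claim 3 — $248: deductible met; 10% of $248 = $24.80. Patient owes $24.80 (running OOP $2,191.20). Insurer: $248 − $24.80 = $223.20.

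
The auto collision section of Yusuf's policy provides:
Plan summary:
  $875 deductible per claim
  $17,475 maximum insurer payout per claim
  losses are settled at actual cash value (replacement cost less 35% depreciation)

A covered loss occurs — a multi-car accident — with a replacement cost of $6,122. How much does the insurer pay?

At 35% depreciation, ACV = $6,122 − $2,142.70 = $3,979.30.
Subtract the deductible: $3,979.30 − $875 = $3,104.30.
$3,104.30 is within the $17,475 limit, so the insurer pays $3,104.30.

$3,104.30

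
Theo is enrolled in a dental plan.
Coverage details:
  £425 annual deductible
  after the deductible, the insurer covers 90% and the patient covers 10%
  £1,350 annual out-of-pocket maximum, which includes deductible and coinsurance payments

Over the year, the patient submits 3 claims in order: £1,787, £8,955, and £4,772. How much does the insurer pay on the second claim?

#1 (£1,787): £425 finishes the deductible; £1,362 goes to coinsurance; 10% of £1,362 = £136.20. Cost to patient: £561.20. OOP to date £561.20. Insurer: £1,787 − £561.20 = £1,225.80.
#2 (£8,955): deductible already satisfied, so patient's share is 10% × £8,955 = £895.50. Adding that to £561.20 gives £1,456.70, past the £1,350 cap; patient pays only £1,350 − £561.20 = £788.80. Plan pays £8,955 − £788.80 = £8,166.20.

£8,166.20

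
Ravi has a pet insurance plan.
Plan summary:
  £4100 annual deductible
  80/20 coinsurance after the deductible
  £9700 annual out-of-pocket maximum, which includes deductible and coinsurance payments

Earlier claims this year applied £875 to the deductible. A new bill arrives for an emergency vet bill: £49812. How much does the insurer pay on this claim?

£40987

£875 of the £4100 deductible is already met, leaving £3225.
After the £3225 deductible portion, £49812 − £3225 = £46587 is subject to coinsurance.
Owner's 20% share of £46587 is £9317.40.
Owner responsibility before any cap: £3225 + £9317.40 = £12542.40.
Adding £12542.40 to the £875 already spent would give £13417.40, which exceeds the £9700 cap; the owner pays just £9700 − £875 = £8825.
The plan picks up £49812 − £8825 = £40987.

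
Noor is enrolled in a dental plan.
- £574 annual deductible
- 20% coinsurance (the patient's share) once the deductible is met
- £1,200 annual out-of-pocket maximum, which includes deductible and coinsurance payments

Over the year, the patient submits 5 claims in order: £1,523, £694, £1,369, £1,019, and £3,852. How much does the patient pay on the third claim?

Bill 1, £1,523: £574 finishes the deductible; £949 goes to coinsurance; coinsurance £949 × 20% = £189.80. Patient owes £763.80 (running OOP £763.80).
Bill 2, £694: deductible met; 20% of £694 = £138.80. Patient pays £138.80; OOP now £902.60.
Bill 3, £1,369: 20% coinsurance on £1,369 = £273.80. Patient owes £273.80 (running OOP £1,176.40).

£273.80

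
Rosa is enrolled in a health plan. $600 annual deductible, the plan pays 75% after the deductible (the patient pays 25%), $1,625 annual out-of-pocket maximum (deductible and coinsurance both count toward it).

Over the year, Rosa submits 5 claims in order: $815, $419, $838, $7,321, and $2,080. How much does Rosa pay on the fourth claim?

$657

#1 ($815): $600 to deductible, leaving $215; coinsurance $215 × 25% = $53.75. Cost to patient: $653.75. OOP to date $653.75.
#2 ($419): 25% coinsurance on $419 = $104.75. Cost to patient: $104.75. OOP to date $758.50.
#3 ($838): deductible met; 25% of $838 = $209.50. Cost to patient: $209.50. OOP to date $968.
#4 ($7,321): deductible met; 25% of $7,321 = $1,830.25. Adding that to $968 gives $2,798.25, past the $1,625 cap; patient pays only $1,625 − $968 = $657.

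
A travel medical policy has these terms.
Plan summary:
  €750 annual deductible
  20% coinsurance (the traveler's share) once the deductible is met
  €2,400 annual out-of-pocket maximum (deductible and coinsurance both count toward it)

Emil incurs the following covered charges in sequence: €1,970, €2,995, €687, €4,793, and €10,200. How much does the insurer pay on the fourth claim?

€4,123.40

Bill 1, €1,970: deductible takes €750, €1,220 remains; traveler's 20% is €244. Traveler pays €994; OOP now €994. Plan pays €1,970 − €994 = €976.
Bill 2, €2,995: 20% coinsurance on €2,995 = €599. Traveler pays €599; OOP now €1,593. Insurer: €2,995 − €599 = €2,396.
Bill 3, €687: 20% coinsurance on €687 = €137.40. Traveler owes €137.40 (running OOP €1,730.40). Plan pays €687 − €137.40 = €549.60.
Bill 4, €4,793: deductible already satisfied, so traveler's share is 20% × €4,793 = €958.60. OOP would hit €2,689 > €2,400, so the cap limits the traveler to €2,400 − €1,730.40 = €669.60. Insurer: €4,793 − €669.60 = €4,123.40.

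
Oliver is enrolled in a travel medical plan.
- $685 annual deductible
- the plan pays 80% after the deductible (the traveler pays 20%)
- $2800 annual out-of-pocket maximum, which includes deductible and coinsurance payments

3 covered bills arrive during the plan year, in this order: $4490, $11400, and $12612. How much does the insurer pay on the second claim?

$10046

#1 ($4490): $685 finishes the deductible; $3805 goes to coinsurance; traveler's 20% is $761. Traveler pays $1446; OOP now $1446. Insurer: $4490 − $1446 = $3044.
#2 ($11400): deductible already satisfied, so traveler's share is 20% × $11400 = $2280. Adding that to $1446 gives $3726, past the $2800 cap; traveler pays only $2800 − $1446 = $1354. Plan pays $11400 − $1354 = $10046.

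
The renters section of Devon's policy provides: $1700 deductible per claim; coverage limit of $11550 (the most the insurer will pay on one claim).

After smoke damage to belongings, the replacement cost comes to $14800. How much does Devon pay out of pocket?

$3250

Less the $1700 deductible: $14800 − $1700 = $13100.
$13100 exceeds the $11550 limit, so the insurer pays the limit: $11550.
Tenant's share is the uncovered remainder: $14800 − $11550 = $3250.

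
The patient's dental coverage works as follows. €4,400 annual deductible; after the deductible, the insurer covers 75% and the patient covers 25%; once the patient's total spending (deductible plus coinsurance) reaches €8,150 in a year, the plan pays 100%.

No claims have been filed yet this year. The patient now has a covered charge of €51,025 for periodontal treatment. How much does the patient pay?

Nothing has been paid toward the €4,400 deductible, so the first €4,400 of this charge is applied there.
That leaves €51,025 − €4,400 = €46,625 for coinsurance.
Coinsurance: €46,625 × 25% = €11,656.25.
Patient responsibility before any cap: €4,400 + €11,656.25 = €16,056.25.
Year-to-date out-of-pocket would reach €0 + €16,056.25 = €16,056.25, above the €8,150 maximum, so the patient pays only €8,150 − €0 = €8,150.

€8,150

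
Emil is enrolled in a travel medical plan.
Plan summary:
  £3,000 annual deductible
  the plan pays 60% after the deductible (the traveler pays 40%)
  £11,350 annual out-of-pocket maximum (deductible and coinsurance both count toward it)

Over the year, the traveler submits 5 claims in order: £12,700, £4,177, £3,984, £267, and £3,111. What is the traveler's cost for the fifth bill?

Claim 1 (£12,700): deductible takes £3,000, £9,700 remains; traveler's 40% is £3,880. Cost to traveler: £6,880. OOP to date £6,880.
Claim 2 (£4,177): 40% coinsurance on £4,177 = £1,670.80. Traveler owes £1,670.80 (running OOP £8,550.80).
Claim 3 (£3,984): deductible met; 40% of £3,984 = £1,593.60. Cost to traveler: £1,593.60. OOP to date £10,144.40.
Claim 4 (£267): deductible met; 40% of £267 = £106.80. Traveler pays £106.80; OOP now £10,251.20.
Claim 5 (£3,111): deductible already satisfied, so traveler's share is 40% × £3,111 = £1,244.40. OOP would hit £11,495.60 > £11,350, so the cap limits the traveler to £11,350 − £10,251.20 = £1,098.80.

£1,098.80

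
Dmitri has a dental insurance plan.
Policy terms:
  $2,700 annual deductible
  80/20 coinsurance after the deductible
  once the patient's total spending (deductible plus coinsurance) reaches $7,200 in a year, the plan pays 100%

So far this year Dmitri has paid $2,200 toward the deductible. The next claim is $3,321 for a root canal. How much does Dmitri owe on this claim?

Deductible still to meet: $2,700 − $2,200 = $500.
After the $500 deductible portion, $3,321 − $500 = $2,821 is subject to coinsurance.
Coinsurance: $2,821 × 20% = $564.20.
That puts the patient's cost at $500 + $564.20 = $1,064.20 before any cap.
Cumulative spending $2,200 + $1,064.20 = $3,264.20 stays under the $7,200 maximum.

$1,064.20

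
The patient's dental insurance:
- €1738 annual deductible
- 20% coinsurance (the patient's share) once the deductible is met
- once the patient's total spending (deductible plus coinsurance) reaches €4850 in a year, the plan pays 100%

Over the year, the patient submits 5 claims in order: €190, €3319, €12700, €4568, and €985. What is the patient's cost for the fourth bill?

€217.80

Bill 1, €190: all of it applies to the deductible. Patient owes €190 (running OOP €190).
Bill 2, €3319: €1548 finishes the deductible; €1771 goes to coinsurance; coinsurance €1771 × 20% = €354.20. Cost to patient: €1902.20. OOP to date €2092.20.
Bill 3, €12700: deductible already satisfied, so patient's share is 20% × €12700 = €2540. Cost to patient: €2540. OOP to date €4632.20.
Bill 4, €4568: deductible met; 20% of €4568 = €913.60. That would push OOP to €5545.80, over the €4850 cap, so patient pays €4850 − €4632.20 = €217.80.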